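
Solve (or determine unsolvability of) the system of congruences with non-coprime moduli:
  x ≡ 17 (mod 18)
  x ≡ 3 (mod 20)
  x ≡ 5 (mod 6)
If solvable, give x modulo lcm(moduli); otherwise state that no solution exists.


Moduli 18, 20, 6 are not pairwise coprime, so CRT works modulo lcm(m_i) when all pairwise compatibility conditions hold.
Pairwise compatibility: gcd(m_i, m_j) must divide a_i - a_j for every pair.
Merge one congruence at a time:
  Start: x ≡ 17 (mod 18).
  Combine with x ≡ 3 (mod 20): gcd(18, 20) = 2; 3 - 17 = -14, which IS divisible by 2, so compatible.
    Write x = 17 + 18·t and substitute into x ≡ 3 (mod 20): 18·t ≡ 3 − 17 = -14 (mod 20).
    Divide the congruence (and modulus) by g = 2: 9·t ≡ -7 (mod 10).
    Reduce coefficients mod 10: 9·t ≡ 3 (mod 10).
    The inverse of 9 mod 10 is 9 (since 9·9 = 81 = 8·10 + 1), so t ≡ 9·3 = 27 ≡ 7 (mod 10).
    Then x = 17 + 18·7 = 143, valid modulo lcm(18, 20) = 180: x ≡ 143 (mod 180).
  Combine with x ≡ 5 (mod 6): gcd(180, 6) = 6; 5 - 143 = -138, which IS divisible by 6, so compatible.
    Write x = 143 + 180·t and substitute into x ≡ 5 (mod 6): 180·t ≡ 5 − 143 = -138 (mod 6).
    Divide the congruence (and modulus) by g = 6: 30·t ≡ -23 (mod 1).
    Modulo 1 every t works; take t = 0.
    Then x = 143 + 180·0 = 143, valid modulo lcm(180, 6) = 180: x ≡ 143 (mod 180).
Verify: 143 mod 18 = 17, 143 mod 20 = 3, 143 mod 6 = 5.

x ≡ 143 (mod 180).


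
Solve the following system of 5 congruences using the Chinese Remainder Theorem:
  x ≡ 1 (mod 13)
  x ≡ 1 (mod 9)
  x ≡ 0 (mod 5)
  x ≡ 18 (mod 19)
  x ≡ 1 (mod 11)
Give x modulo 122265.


Product of moduli M = 13 · 9 · 5 · 19 · 11 = 122265.
Merge one congruence at a time:
  Start: x ≡ 1 (mod 13).
  Combine with x ≡ 1 (mod 9); new modulus lcm = 117.
    Write x = 1 + 13·t and substitute into x ≡ 1 (mod 9): 13·t ≡ 1 − 1 = 0 (mod 9).
    Reduce coefficients mod 9: 4·t ≡ 0 (mod 9).
    The inverse of 4 mod 9 is 7 (since 4·7 = 28 = 3·9 + 1), so t ≡ 7·0 = 0 ≡ 0 (mod 9).
    Then x = 1 + 13·0 = 1, valid modulo lcm(13, 9) = 117: x ≡ 1 (mod 117).
  Combine with x ≡ 0 (mod 5); new modulus lcm = 585.
    Write x = 1 + 117·t and substitute into x ≡ 0 (mod 5): 117·t ≡ 0 − 1 = -1 (mod 5).
    Reduce coefficients mod 5: 2·t ≡ 4 (mod 5).
    The inverse of 2 mod 5 is 3 (since 2·3 = 6 = 1·5 + 1), so t ≡ 3·4 = 12 ≡ 2 (mod 5).
    Then x = 1 + 117·2 = 235, valid modulo lcm(117, 5) = 585: x ≡ 235 (mod 585).
  Combine with x ≡ 18 (mod 19); new modulus lcm = 11115.
    Write x = 235 + 585·t and substitute into x ≡ 18 (mod 19): 585·t ≡ 18 − 235 = -217 (mod 19).
    Reduce coefficients mod 19: 15·t ≡ 11 (mod 19).
    The inverse of 15 mod 19 is 14 (since 15·14 = 210 = 11·19 + 1), so t ≡ 14·11 = 154 ≡ 2 (mod 19).
    Then x = 235 + 585·2 = 1405, valid modulo lcm(585, 19) = 11115: x ≡ 1405 (mod 11115).
  Combine with x ≡ 1 (mod 11); new modulus lcm = 122265.
    Write x = 1405 + 11115·t and substitute into x ≡ 1 (mod 11): 11115·t ≡ 1 − 1405 = -1404 (mod 11).
    Reduce coefficients mod 11: 5·t ≡ 4 (mod 11).
    The inverse of 5 mod 11 is 9 (since 5·9 = 45 = 4·11 + 1), so t ≡ 9·4 = 36 ≡ 3 (mod 11).
    Then x = 1405 + 11115·3 = 34750, valid modulo lcm(11115, 11) = 122265: x ≡ 34750 (mod 122265).
Verify against each original: 34750 mod 13 = 1, 34750 mod 9 = 1, 34750 mod 5 = 0, 34750 mod 19 = 18, 34750 mod 11 = 1.

x ≡ 34750 (mod 122265).


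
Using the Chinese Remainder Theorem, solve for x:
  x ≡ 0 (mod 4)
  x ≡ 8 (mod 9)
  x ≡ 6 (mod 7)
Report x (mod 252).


Moduli 4, 9, 7 are pairwise coprime; by CRT there is a unique solution modulo M = 4 · 9 · 7 = 252.
Solve pairwise, accumulating the modulus:
  Start with x ≡ 0 (mod 4).
  Combine with x ≡ 8 (mod 9): since gcd(4, 9) = 1, we get a unique residue mod 36.
    Write x = 0 + 4·t and substitute into x ≡ 8 (mod 9): 4·t ≡ 8 − 0 = 8 (mod 9).
    The inverse of 4 mod 9 is 7 (since 4·7 = 28 = 3·9 + 1), so t ≡ 7·8 = 56 ≡ 2 (mod 9).
    Then x = 0 + 4·2 = 8, valid modulo lcm(4, 9) = 36: x ≡ 8 (mod 36).
  Combine with x ≡ 6 (mod 7): since gcd(36, 7) = 1, we get a unique residue mod 252.
    Write x = 8 + 36·t and substitute into x ≡ 6 (mod 7): 36·t ≡ 6 − 8 = -2 (mod 7).
    Reduce coefficients mod 7: 1·t ≡ 5 (mod 7).
    So t ≡ 5 (mod 7).
    Then x = 8 + 36·5 = 188, valid modulo lcm(36, 7) = 252: x ≡ 188 (mod 252).
Verify: 188 mod 4 = 0 ✓, 188 mod 9 = 8 ✓, 188 mod 7 = 6 ✓.

x ≡ 188 (mod 252).


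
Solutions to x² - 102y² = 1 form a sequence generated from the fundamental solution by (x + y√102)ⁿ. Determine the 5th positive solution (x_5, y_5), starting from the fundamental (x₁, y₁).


Step 1: Find the fundamental solution (x₁, y₁) of x² - 102y² = 1.
  Expand √102 as a continued fraction. a₀ = ⌊√102⌋ = 10; iterate m_{k+1} = d_k·a_k − m_k, d_{k+1} = (102 − m_{k+1}²)/d_k, a_{k+1} = ⌊(a₀ + m_{k+1})/d_{k+1}⌋ (starting m₀ = 0, d₀ = 1), with convergents p_k = a_k·p_{k-1} + p_{k-2}, q_k = a_k·q_{k-1} + q_{k-2} (p₋₁ = 1, q₋₁ = 0):
  k = 0: a₀ = 10; p₀/q₀ = 10/1; p₀² − 102·q₀² = 100 − 102 = -2.
  k = 1: m = 10, d = 2, a = ⌊(10 + 10)/2⌋ = 10; p/q = (10·10 + 1)/(10·1 + 0) = 101/10; p² − 102·q² = 10201 − 10200 = 1.
  The first convergent with p² − 102·q² = 1 gives the fundamental solution (x₁, y₁) = (101, 10).
Step 2: Apply the recurrence (x_{n+1}, y_{n+1}) = (x₁x_n + 102y₁y_n, x₁y_n + y₁x_n) repeatedly.
  From (x_1, y_1) = (101, 10): x_2 = 101·101 + 102·10·10 = 20401; y_2 = 101·10 + 10·101 = 2020.
  From (x_2, y_2) = (20401, 2020): x_3 = 101·20401 + 102·10·2020 = 4120901; y_3 = 101·2020 + 10·20401 = 408030.
  From (x_3, y_3) = (4120901, 408030): x_4 = 101·4120901 + 102·10·408030 = 832401601; y_4 = 101·408030 + 10·4120901 = 82420040.
  From (x_4, y_4) = (832401601, 82420040): x_5 = 101·832401601 + 102·10·82420040 = 168141002501; y_5 = 101·82420040 + 10·832401601 = 16648440050.
Step 3: Verify x_5² - 102·y_5² = 28271396722041288255001 - 28271396722041288255000 = 1 (should be 1). ✓

(x_1, y_1) = (101, 10); (x_5, y_5) = (168141002501, 16648440050).


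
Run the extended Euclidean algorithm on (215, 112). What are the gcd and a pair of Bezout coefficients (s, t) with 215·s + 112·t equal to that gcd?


Euclidean algorithm on (215, 112) — divide until remainder is 0:
  215 = 1 · 112 + 103
  112 = 1 · 103 + 9
  103 = 11 · 9 + 4
  9 = 2 · 4 + 1
  4 = 4 · 1 + 0
gcd(215, 112) = 1.
Track Bezout coefficients alongside the remainders: start with r₀ = 215 = a·1 + b·0 (s = 1, t = 0) and r₁ = 112 = a·0 + b·1 (s = 0, t = 1); each new remainder r_{k+1} = r_{k-1} − q_k·r_k inherits s_{k+1} = s_{k-1} − q_k·s_k, t_{k+1} = t_{k-1} − q_k·t_k, so r_k = a·s_k + b·t_k at every step:
  q = 1: r = 103, s = 1 − 1·0 = 1, t = 0 − 1·1 = -1  (check: 215·1 + 112·(-1) = 103)
  q = 1: r = 9, s = 0 − 1·1 = -1, t = 1 − 1·(-1) = 2  (check: 215·(-1) + 112·2 = 9)
  q = 11: r = 4, s = 1 − 11·(-1) = 12, t = -1 − 11·2 = -23  (check: 215·12 + 112·(-23) = 4)
  q = 2: r = 1, s = -1 − 2·12 = -25, t = 2 − 2·(-23) = 48  (check: 215·(-25) + 112·48 = 1)
The row with r = 1 (the gcd) gives the Bezout coefficients s = -25, t = 48.
Result: 215 · (-25) + 112 · (48) = 1.

gcd(215, 112) = 1; s = -25, t = 48 (check: 215·(-25) + 112·48 = 1).


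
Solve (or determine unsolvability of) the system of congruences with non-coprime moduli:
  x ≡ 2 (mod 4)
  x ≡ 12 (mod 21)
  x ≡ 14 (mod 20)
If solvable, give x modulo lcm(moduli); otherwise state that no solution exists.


Moduli 4, 21, 20 are not pairwise coprime, so CRT works modulo lcm(m_i) when all pairwise compatibility conditions hold.
Pairwise compatibility: gcd(m_i, m_j) must divide a_i - a_j for every pair.
Merge one congruence at a time:
  Start: x ≡ 2 (mod 4).
  Combine with x ≡ 12 (mod 21): gcd(4, 21) = 1; 12 - 2 = 10, which IS divisible by 1, so compatible.
    Write x = 2 + 4·t and substitute into x ≡ 12 (mod 21): 4·t ≡ 12 − 2 = 10 (mod 21).
    The inverse of 4 mod 21 is 16 (since 4·16 = 64 = 3·21 + 1), so t ≡ 16·10 = 160 ≡ 13 (mod 21).
    Then x = 2 + 4·13 = 54, valid modulo lcm(4, 21) = 84: x ≡ 54 (mod 84).
  Combine with x ≡ 14 (mod 20): gcd(84, 20) = 4; 14 - 54 = -40, which IS divisible by 4, so compatible.
    Write x = 54 + 84·t and substitute into x ≡ 14 (mod 20): 84·t ≡ 14 − 54 = -40 (mod 20).
    Divide the congruence (and modulus) by g = 4: 21·t ≡ -10 (mod 5).
    Reduce coefficients mod 5: 1·t ≡ 0 (mod 5).
    So t ≡ 0 (mod 5).
    Then x = 54 + 84·0 = 54, valid modulo lcm(84, 20) = 420: x ≡ 54 (mod 420).
Verify: 54 mod 4 = 2, 54 mod 21 = 12, 54 mod 20 = 14.

x ≡ 54 (mod 420).


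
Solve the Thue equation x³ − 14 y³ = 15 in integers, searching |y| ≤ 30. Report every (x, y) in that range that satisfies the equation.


The equation is x³ - 14y³ = 15. For fixed y, x³ = 14·y³ + 15, so a solution requires the RHS to be a perfect cube.
Strategy: iterate y from -30 to 30, compute RHS = 14·y³ + 15, and check whether it is a (positive or negative) perfect cube.
Check small values of y:
  y = 0: RHS = 15 is not a perfect cube.
  y = 1: RHS = 29 is not a perfect cube.
  y = -1: RHS = 1 = (1)³ ⇒ x = 1 works.
  y = 2: RHS = 127 is not a perfect cube.
  y = -2: RHS = -97 is not a perfect cube.
  y = 3: RHS = 393 is not a perfect cube.
  y = -3: RHS = -363 is not a perfect cube.
Continuing the search up to |y| = 30 finds no further solutions beyond those listed.
Collected solutions: (1, -1).

Solutions (with |y| ≤ 30): (1, -1).


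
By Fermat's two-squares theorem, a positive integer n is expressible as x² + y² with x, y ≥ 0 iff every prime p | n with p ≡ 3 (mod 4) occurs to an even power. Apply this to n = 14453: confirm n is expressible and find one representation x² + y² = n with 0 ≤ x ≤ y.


Step 1: Factor n = 14453 = 97 · 149.
Step 2: Check the mod-4 condition on each prime factor: 97 ≡ 1 (mod 4), exponent 1; 149 ≡ 1 (mod 4), exponent 1.
All primes ≡ 3 (mod 4) appear to even exponent (or don't appear), so by the two-squares theorem n IS expressible as a sum of two squares.
Step 3: Build a representation. Here n = 97 · 149 is a product of primes ≡ 1 (mod 4). Each prime p ≡ 1 (mod 4) is itself a sum of two squares; find a² by testing p − a² for a perfect square:
  97: 97 − 1² = 96, 97 − 2² = 93, 97 − 3² = 88, 97 − 4² = 81 = 9² ⇒ 97 = 4² + 9².
  149: 149 − 1² = 148, 149 − 2² = 145, 149 − 3² = 140, 149 − 4² = 133, 149 − 5² = 124, 149 − 6² = 113, 149 − 7² = 100 = 10² ⇒ 149 = 7² + 10².
  Combine using the Brahmagupta–Fibonacci identity (a² + b²)(c² + d²) = (ac − bd)² + (ad + bc)² = (ac + bd)² + (ad − bc)²:
  97 · 149 = 14453: from (4² + 9²)(7² + 10²), take (4·7 − 9·10, 4·10 + 9·7) = (28 − 90, 40 + 63) = (-62, 103); dropping signs (only squares matter) gives (62, 103); check 62² + 103² = 3844 + 10609 = 14453 ✓.
Step 4: Order so x ≤ y and verify: 62² + 103² = 3844 + 10609 = 14453 = n. ✓

n = 14453 = 62² + 103² (one valid representation with x ≤ y).


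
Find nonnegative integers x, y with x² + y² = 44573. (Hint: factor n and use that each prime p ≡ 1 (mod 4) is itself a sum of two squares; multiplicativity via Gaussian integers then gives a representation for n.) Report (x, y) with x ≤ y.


Step 1: Factor n = 44573 = 29^2 · 53.
Step 2: Check the mod-4 condition on each prime factor: 29 ≡ 1 (mod 4), exponent 2; 53 ≡ 1 (mod 4), exponent 1.
All primes ≡ 3 (mod 4) appear to even exponent (or don't appear), so by the two-squares theorem n IS expressible as a sum of two squares.
Step 3: Build a representation. Here n = 29 · 29 · 53 is a product of primes ≡ 1 (mod 4). Each prime p ≡ 1 (mod 4) is itself a sum of two squares; find a² by testing p − a² for a perfect square:
  29: 29 − 1² = 28, 29 − 2² = 25 = 5² ⇒ 29 = 2² + 5².
  53: 53 − 1² = 52, 53 − 2² = 49 = 7² ⇒ 53 = 2² + 7².
  Combine using the Brahmagupta–Fibonacci identity (a² + b²)(c² + d²) = (ac − bd)² + (ad + bc)² = (ac + bd)² + (ad − bc)²:
  29 · 29 = 841: from (2² + 5²)(2² + 5²), take (2·2 − 5·5, 2·5 + 5·2) = (4 − 25, 10 + 10) = (-21, 20); dropping signs (only squares matter) gives (21, 20); check 21² + 20² = 441 + 400 = 841 ✓.
  841 · 53 = 44573: from (21² + 20²)(2² + 7²), take (21·2 − 20·7, 21·7 + 20·2) = (42 − 140, 147 + 40) = (-98, 187); dropping signs (only squares matter) gives (98, 187); check 98² + 187² = 9604 + 34969 = 44573 ✓.
Step 4: Order so x ≤ y and verify: 98² + 187² = 9604 + 34969 = 44573 = n. ✓

n = 44573 = 98² + 187² (one valid representation with x ≤ y).


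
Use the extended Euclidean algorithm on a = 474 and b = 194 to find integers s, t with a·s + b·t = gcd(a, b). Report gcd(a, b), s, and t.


Euclidean algorithm on (474, 194) — divide until remainder is 0:
  474 = 2 · 194 + 86
  194 = 2 · 86 + 22
  86 = 3 · 22 + 20
  22 = 1 · 20 + 2
  20 = 10 · 2 + 0
gcd(474, 194) = 2.
Track Bezout coefficients alongside the remainders: start with r₀ = 474 = a·1 + b·0 (s = 1, t = 0) and r₁ = 194 = a·0 + b·1 (s = 0, t = 1); each new remainder r_{k+1} = r_{k-1} − q_k·r_k inherits s_{k+1} = s_{k-1} − q_k·s_k, t_{k+1} = t_{k-1} − q_k·t_k, so r_k = a·s_k + b·t_k at every step:
  q = 2: r = 86, s = 1 − 2·0 = 1, t = 0 − 2·1 = -2  (check: 474·1 + 194·(-2) = 86)
  q = 2: r = 22, s = 0 − 2·1 = -2, t = 1 − 2·(-2) = 5  (check: 474·(-2) + 194·5 = 22)
  q = 3: r = 20, s = 1 − 3·(-2) = 7, t = -2 − 3·5 = -17  (check: 474·7 + 194·(-17) = 20)
  q = 1: r = 2, s = -2 − 1·7 = -9, t = 5 − 1·(-17) = 22  (check: 474·(-9) + 194·22 = 2)
The row with r = 2 (the gcd) gives the Bezout coefficients s = -9, t = 22.
Result: 474 · (-9) + 194 · (22) = 2.

gcd(474, 194) = 2; s = -9, t = 22 (check: 474·(-9) + 194·22 = 2).


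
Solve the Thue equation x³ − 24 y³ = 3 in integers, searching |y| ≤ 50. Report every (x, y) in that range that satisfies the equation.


The equation is x³ - 24y³ = 3. For fixed y, x³ = 24·y³ + 3, so a solution requires the RHS to be a perfect cube.
Strategy: iterate y from -50 to 50, compute RHS = 24·y³ + 3, and check whether it is a (positive or negative) perfect cube.
Check small values of y:
  y = 0: RHS = 3 is not a perfect cube.
  y = 1: RHS = 27 = (3)³ ⇒ x = 3 works.
  y = -1: RHS = -21 is not a perfect cube.
  y = 2: RHS = 195 is not a perfect cube.
  y = -2: RHS = -189 is not a perfect cube.
  y = 3: RHS = 651 is not a perfect cube.
  y = -3: RHS = -645 is not a perfect cube.
Continuing the search up to |y| = 50 finds no further solutions beyond those listed.
Collected solutions: (3, 1).

Solutions (with |y| ≤ 50): (3, 1).


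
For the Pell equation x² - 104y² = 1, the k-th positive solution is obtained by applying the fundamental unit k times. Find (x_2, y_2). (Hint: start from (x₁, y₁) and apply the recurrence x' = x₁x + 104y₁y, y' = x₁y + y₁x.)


Step 1: Find the fundamental solution (x₁, y₁) of x² - 104y² = 1.
  Expand √104 as a continued fraction. a₀ = ⌊√104⌋ = 10; iterate m_{k+1} = d_k·a_k − m_k, d_{k+1} = (104 − m_{k+1}²)/d_k, a_{k+1} = ⌊(a₀ + m_{k+1})/d_{k+1}⌋ (starting m₀ = 0, d₀ = 1), with convergents p_k = a_k·p_{k-1} + p_{k-2}, q_k = a_k·q_{k-1} + q_{k-2} (p₋₁ = 1, q₋₁ = 0):
  k = 0: a₀ = 10; p₀/q₀ = 10/1; p₀² − 104·q₀² = 100 − 104 = -4.
  k = 1: m = 10, d = 4, a = ⌊(10 + 10)/4⌋ = 5; p/q = (5·10 + 1)/(5·1 + 0) = 51/5; p² − 104·q² = 2601 − 2600 = 1.
  The first convergent with p² − 104·q² = 1 gives the fundamental solution (x₁, y₁) = (51, 5).
Step 2: Apply the recurrence (x_{n+1}, y_{n+1}) = (x₁x_n + 104y₁y_n, x₁y_n + y₁x_n) repeatedly.
  From (x_1, y_1) = (51, 5): x_2 = 51·51 + 104·5·5 = 5201; y_2 = 51·5 + 5·51 = 510.
Step 3: Verify x_2² - 104·y_2² = 27050401 - 27050400 = 1 (should be 1). ✓

(x_1, y_1) = (51, 5); (x_2, y_2) = (5201, 510).


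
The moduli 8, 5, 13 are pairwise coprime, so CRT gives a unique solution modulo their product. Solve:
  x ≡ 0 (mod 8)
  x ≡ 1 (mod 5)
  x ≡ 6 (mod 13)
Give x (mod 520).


Moduli 8, 5, 13 are pairwise coprime; by CRT there is a unique solution modulo M = 8 · 5 · 13 = 520.
Solve pairwise, accumulating the modulus:
  Start with x ≡ 0 (mod 8).
  Combine with x ≡ 1 (mod 5): since gcd(8, 5) = 1, we get a unique residue mod 40.
    Write x = 0 + 8·t and substitute into x ≡ 1 (mod 5): 8·t ≡ 1 − 0 = 1 (mod 5).
    Reduce coefficients mod 5: 3·t ≡ 1 (mod 5).
    The inverse of 3 mod 5 is 2 (since 3·2 = 6 = 1·5 + 1), so t ≡ 2·1 = 2 ≡ 2 (mod 5).
    Then x = 0 + 8·2 = 16, valid modulo lcm(8, 5) = 40: x ≡ 16 (mod 40).
  Combine with x ≡ 6 (mod 13): since gcd(40, 13) = 1, we get a unique residue mod 520.
    Write x = 16 + 40·t and substitute into x ≡ 6 (mod 13): 40·t ≡ 6 − 16 = -10 (mod 13).
    Reduce coefficients mod 13: 1·t ≡ 3 (mod 13).
    So t ≡ 3 (mod 13).
    Then x = 16 + 40·3 = 136, valid modulo lcm(40, 13) = 520: x ≡ 136 (mod 520).
Verify: 136 mod 8 = 0 ✓, 136 mod 5 = 1 ✓, 136 mod 13 = 6 ✓.

x ≡ 136 (mod 520).


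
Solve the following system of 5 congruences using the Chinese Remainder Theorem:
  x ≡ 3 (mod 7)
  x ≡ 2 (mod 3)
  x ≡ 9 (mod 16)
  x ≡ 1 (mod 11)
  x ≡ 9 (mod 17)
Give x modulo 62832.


Product of moduli M = 7 · 3 · 16 · 11 · 17 = 62832.
Merge one congruence at a time:
  Start: x ≡ 3 (mod 7).
  Combine with x ≡ 2 (mod 3); new modulus lcm = 21.
    Write x = 3 + 7·t and substitute into x ≡ 2 (mod 3): 7·t ≡ 2 − 3 = -1 (mod 3).
    Reduce coefficients mod 3: 1·t ≡ 2 (mod 3).
    So t ≡ 2 (mod 3).
    Then x = 3 + 7·2 = 17, valid modulo lcm(7, 3) = 21: x ≡ 17 (mod 21).
  Combine with x ≡ 9 (mod 16); new modulus lcm = 336.
    Write x = 17 + 21·t and substitute into x ≡ 9 (mod 16): 21·t ≡ 9 − 17 = -8 (mod 16).
    Reduce coefficients mod 16: 5·t ≡ 8 (mod 16).
    The inverse of 5 mod 16 is 13 (since 5·13 = 65 = 4·16 + 1), so t ≡ 13·8 = 104 ≡ 8 (mod 16).
    Then x = 17 + 21·8 = 185, valid modulo lcm(21, 16) = 336: x ≡ 185 (mod 336).
  Combine with x ≡ 1 (mod 11); new modulus lcm = 3696.
    Write x = 185 + 336·t and substitute into x ≡ 1 (mod 11): 336·t ≡ 1 − 185 = -184 (mod 11).
    Reduce coefficients mod 11: 6·t ≡ 3 (mod 11).
    The inverse of 6 mod 11 is 2 (since 6·2 = 12 = 1·11 + 1), so t ≡ 2·3 = 6 ≡ 6 (mod 11).
    Then x = 185 + 336·6 = 2201, valid modulo lcm(336, 11) = 3696: x ≡ 2201 (mod 3696).
  Combine with x ≡ 9 (mod 17); new modulus lcm = 62832.
    Write x = 2201 + 3696·t and substitute into x ≡ 9 (mod 17): 3696·t ≡ 9 − 2201 = -2192 (mod 17).
    Reduce coefficients mod 17: 7·t ≡ 1 (mod 17).
    The inverse of 7 mod 17 is 5 (since 7·5 = 35 = 2·17 + 1), so t ≡ 5·1 = 5 ≡ 5 (mod 17).
    Then x = 2201 + 3696·5 = 20681, valid modulo lcm(3696, 17) = 62832: x ≡ 20681 (mod 62832).
Verify against each original: 20681 mod 7 = 3, 20681 mod 3 = 2, 20681 mod 16 = 9, 20681 mod 11 = 1, 20681 mod 17 = 9.

x ≡ 20681 (mod 62832).


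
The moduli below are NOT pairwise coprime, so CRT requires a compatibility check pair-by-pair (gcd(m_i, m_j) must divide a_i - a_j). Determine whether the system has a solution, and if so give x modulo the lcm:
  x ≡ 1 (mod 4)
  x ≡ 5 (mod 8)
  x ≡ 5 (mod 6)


Moduli 4, 8, 6 are not pairwise coprime, so CRT works modulo lcm(m_i) when all pairwise compatibility conditions hold.
Pairwise compatibility: gcd(m_i, m_j) must divide a_i - a_j for every pair.
Merge one congruence at a time:
  Start: x ≡ 1 (mod 4).
  Combine with x ≡ 5 (mod 8): gcd(4, 8) = 4; 5 - 1 = 4, which IS divisible by 4, so compatible.
    Write x = 1 + 4·t and substitute into x ≡ 5 (mod 8): 4·t ≡ 5 − 1 = 4 (mod 8).
    Divide the congruence (and modulus) by g = 4: 1·t ≡ 1 (mod 2).
    So t ≡ 1 (mod 2).
    Then x = 1 + 4·1 = 5, valid modulo lcm(4, 8) = 8: x ≡ 5 (mod 8).
  Combine with x ≡ 5 (mod 6): gcd(8, 6) = 2; 5 - 5 = 0, which IS divisible by 2, so compatible.
    Write x = 5 + 8·t and substitute into x ≡ 5 (mod 6): 8·t ≡ 5 − 5 = 0 (mod 6).
    Divide the congruence (and modulus) by g = 2: 4·t ≡ 0 (mod 3).
    Reduce coefficients mod 3: 1·t ≡ 0 (mod 3).
    So t ≡ 0 (mod 3).
    Then x = 5 + 8·0 = 5, valid modulo lcm(8, 6) = 24: x ≡ 5 (mod 24).
Verify: 5 mod 4 = 1, 5 mod 8 = 5, 5 mod 6 = 5.

x ≡ 5 (mod 24).


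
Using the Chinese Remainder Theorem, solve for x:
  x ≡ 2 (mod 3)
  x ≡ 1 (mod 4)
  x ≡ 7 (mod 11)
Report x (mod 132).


Moduli 3, 4, 11 are pairwise coprime; by CRT there is a unique solution modulo M = 3 · 4 · 11 = 132.
Solve pairwise, accumulating the modulus:
  Start with x ≡ 2 (mod 3).
  Combine with x ≡ 1 (mod 4): since gcd(3, 4) = 1, we get a unique residue mod 12.
    Write x = 2 + 3·t and substitute into x ≡ 1 (mod 4): 3·t ≡ 1 − 2 = -1 (mod 4).
    Reduce coefficients mod 4: 3·t ≡ 3 (mod 4).
    The inverse of 3 mod 4 is 3 (since 3·3 = 9 = 2·4 + 1), so t ≡ 3·3 = 9 ≡ 1 (mod 4).
    Then x = 2 + 3·1 = 5, valid modulo lcm(3, 4) = 12: x ≡ 5 (mod 12).
  Combine with x ≡ 7 (mod 11): since gcd(12, 11) = 1, we get a unique residue mod 132.
    Write x = 5 + 12·t and substitute into x ≡ 7 (mod 11): 12·t ≡ 7 − 5 = 2 (mod 11).
    Reduce coefficients mod 11: 1·t ≡ 2 (mod 11).
    So t ≡ 2 (mod 11).
    Then x = 5 + 12·2 = 29, valid modulo lcm(12, 11) = 132: x ≡ 29 (mod 132).
Verify: 29 mod 3 = 2 ✓, 29 mod 4 = 1 ✓, 29 mod 11 = 7 ✓.

x ≡ 29 (mod 132).


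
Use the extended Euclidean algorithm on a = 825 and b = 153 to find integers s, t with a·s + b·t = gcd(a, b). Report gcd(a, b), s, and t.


Euclidean algorithm on (825, 153) — divide until remainder is 0:
  825 = 5 · 153 + 60
  153 = 2 · 60 + 33
  60 = 1 · 33 + 27
  33 = 1 · 27 + 6
  27 = 4 · 6 + 3
  6 = 2 · 3 + 0
gcd(825, 153) = 3.
Track Bezout coefficients alongside the remainders: start with r₀ = 825 = a·1 + b·0 (s = 1, t = 0) and r₁ = 153 = a·0 + b·1 (s = 0, t = 1); each new remainder r_{k+1} = r_{k-1} − q_k·r_k inherits s_{k+1} = s_{k-1} − q_k·s_k, t_{k+1} = t_{k-1} − q_k·t_k, so r_k = a·s_k + b·t_k at every step:
  q = 5: r = 60, s = 1 − 5·0 = 1, t = 0 − 5·1 = -5  (check: 825·1 + 153·(-5) = 60)
  q = 2: r = 33, s = 0 − 2·1 = -2, t = 1 − 2·(-5) = 11  (check: 825·(-2) + 153·11 = 33)
  q = 1: r = 27, s = 1 − 1·(-2) = 3, t = -5 − 1·11 = -16  (check: 825·3 + 153·(-16) = 27)
  q = 1: r = 6, s = -2 − 1·3 = -5, t = 11 − 1·(-16) = 27  (check: 825·(-5) + 153·27 = 6)
  q = 4: r = 3, s = 3 − 4·(-5) = 23, t = -16 − 4·27 = -124  (check: 825·23 + 153·(-124) = 3)
The row with r = 3 (the gcd) gives the Bezout coefficients s = 23, t = -124.
Result: 825 · (23) + 153 · (-124) = 3.

gcd(825, 153) = 3; s = 23, t = -124 (check: 825·23 + 153·(-124) = 3).


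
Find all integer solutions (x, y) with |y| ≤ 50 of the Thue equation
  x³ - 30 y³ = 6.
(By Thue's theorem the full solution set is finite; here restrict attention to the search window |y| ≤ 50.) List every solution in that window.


The equation is x³ - 30y³ = 6. For fixed y, x³ = 30·y³ + 6, so a solution requires the RHS to be a perfect cube.
Strategy: iterate y from -50 to 50, compute RHS = 30·y³ + 6, and check whether it is a (positive or negative) perfect cube.
Check small values of y:
  y = 0: RHS = 6 is not a perfect cube.
  y = 1: RHS = 36 is not a perfect cube.
  y = -1: RHS = -24 is not a perfect cube.
  y = 2: RHS = 246 is not a perfect cube.
  y = -2: RHS = -234 is not a perfect cube.
  y = 3: RHS = 816 is not a perfect cube.
  y = -3: RHS = -804 is not a perfect cube.
Continuing the search up to |y| = 50 finds no solutions either.
No (x, y) in the scanned range satisfies the equation.

No integer solutions with |y| ≤ 50.


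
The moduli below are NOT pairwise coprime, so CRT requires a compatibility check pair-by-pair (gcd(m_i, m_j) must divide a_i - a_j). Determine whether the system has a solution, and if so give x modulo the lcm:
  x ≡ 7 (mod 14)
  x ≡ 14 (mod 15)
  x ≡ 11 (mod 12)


Moduli 14, 15, 12 are not pairwise coprime, so CRT works modulo lcm(m_i) when all pairwise compatibility conditions hold.
Pairwise compatibility: gcd(m_i, m_j) must divide a_i - a_j for every pair.
Merge one congruence at a time:
  Start: x ≡ 7 (mod 14).
  Combine with x ≡ 14 (mod 15): gcd(14, 15) = 1; 14 - 7 = 7, which IS divisible by 1, so compatible.
    Write x = 7 + 14·t and substitute into x ≡ 14 (mod 15): 14·t ≡ 14 − 7 = 7 (mod 15).
    The inverse of 14 mod 15 is 14 (since 14·14 = 196 = 13·15 + 1), so t ≡ 14·7 = 98 ≡ 8 (mod 15).
    Then x = 7 + 14·8 = 119, valid modulo lcm(14, 15) = 210: x ≡ 119 (mod 210).
  Combine with x ≡ 11 (mod 12): gcd(210, 12) = 6; 11 - 119 = -108, which IS divisible by 6, so compatible.
    Write x = 119 + 210·t and substitute into x ≡ 11 (mod 12): 210·t ≡ 11 − 119 = -108 (mod 12).
    Divide the congruence (and modulus) by g = 6: 35·t ≡ -18 (mod 2).
    Reduce coefficients mod 2: 1·t ≡ 0 (mod 2).
    So t ≡ 0 (mod 2).
    Then x = 119 + 210·0 = 119, valid modulo lcm(210, 12) = 420: x ≡ 119 (mod 420).
Verify: 119 mod 14 = 7, 119 mod 15 = 14, 119 mod 12 = 11.

x ≡ 119 (mod 420).


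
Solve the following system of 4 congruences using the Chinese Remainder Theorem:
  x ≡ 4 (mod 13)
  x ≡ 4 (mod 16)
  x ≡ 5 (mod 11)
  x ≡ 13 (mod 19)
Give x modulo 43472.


Product of moduli M = 13 · 16 · 11 · 19 = 43472.
Merge one congruence at a time:
  Start: x ≡ 4 (mod 13).
  Combine with x ≡ 4 (mod 16); new modulus lcm = 208.
    Write x = 4 + 13·t and substitute into x ≡ 4 (mod 16): 13·t ≡ 4 − 4 = 0 (mod 16).
    The inverse of 13 mod 16 is 5 (since 13·5 = 65 = 4·16 + 1), so t ≡ 5·0 = 0 ≡ 0 (mod 16).
    Then x = 4 + 13·0 = 4, valid modulo lcm(13, 16) = 208: x ≡ 4 (mod 208).
  Combine with x ≡ 5 (mod 11); new modulus lcm = 2288.
    Write x = 4 + 208·t and substitute into x ≡ 5 (mod 11): 208·t ≡ 5 − 4 = 1 (mod 11).
    Reduce coefficients mod 11: 10·t ≡ 1 (mod 11).
    The inverse of 10 mod 11 is 10 (since 10·10 = 100 = 9·11 + 1), so t ≡ 10·1 = 10 ≡ 10 (mod 11).
    Then x = 4 + 208·10 = 2084, valid modulo lcm(208, 11) = 2288: x ≡ 2084 (mod 2288).
  Combine with x ≡ 13 (mod 19); new modulus lcm = 43472.
    Write x = 2084 + 2288·t and substitute into x ≡ 13 (mod 19): 2288·t ≡ 13 − 2084 = -2071 (mod 19).
    Reduce coefficients mod 19: 8·t ≡ 0 (mod 19).
    The inverse of 8 mod 19 is 12 (since 8·12 = 96 = 5·19 + 1), so t ≡ 12·0 = 0 ≡ 0 (mod 19).
    Then x = 2084 + 2288·0 = 2084, valid modulo lcm(2288, 19) = 43472: x ≡ 2084 (mod 43472).
Verify against each original: 2084 mod 13 = 4, 2084 mod 16 = 4, 2084 mod 11 = 5, 2084 mod 19 = 13.

x ≡ 2084 (mod 43472).


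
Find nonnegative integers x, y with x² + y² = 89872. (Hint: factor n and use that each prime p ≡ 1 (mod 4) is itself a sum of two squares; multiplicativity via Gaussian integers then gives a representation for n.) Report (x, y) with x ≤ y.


Step 1: Factor n = 89872 = 2^4 · 41 · 137.
Step 2: Check the mod-4 condition on each prime factor: 2 = 2 (special); 41 ≡ 1 (mod 4), exponent 1; 137 ≡ 1 (mod 4), exponent 1.
All primes ≡ 3 (mod 4) appear to even exponent (or don't appear), so by the two-squares theorem n IS expressible as a sum of two squares.
Step 3: Build a representation. Group n = k² · m with k = 4 and m = 41 · 137 = 5617 (a product of primes ≡ 1 (mod 4)); a representation of m scales to one of n via (k·x)² + (k·y)² = k²(x² + y²). Each prime p ≡ 1 (mod 4) is itself a sum of two squares; find a² by testing p − a² for a perfect square:
  41: 41 − 1² = 40, 41 − 2² = 37, 41 − 3² = 32, 41 − 4² = 25 = 5² ⇒ 41 = 4² + 5².
  137: 137 − 1² = 136, 137 − 2² = 133, 137 − 3² = 128, 137 − 4² = 121 = 11² ⇒ 137 = 4² + 11².
  Combine using the Brahmagupta–Fibonacci identity (a² + b²)(c² + d²) = (ac − bd)² + (ad + bc)² = (ac + bd)² + (ad − bc)²:
  41 · 137 = 5617: from (4² + 5²)(4² + 11²), take (4·4 − 5·11, 4·11 + 5·4) = (16 − 55, 44 + 20) = (-39, 64); dropping signs (only squares matter) gives (39, 64); check 39² + 64² = 1521 + 4096 = 5617 ✓.
  Scale by k = 4: (4·39, 4·64) = (156, 256).
Step 4: Order so x ≤ y and verify: 156² + 256² = 24336 + 65536 = 89872 = n. ✓

n = 89872 = 156² + 256² (one valid representation with x ≤ y).


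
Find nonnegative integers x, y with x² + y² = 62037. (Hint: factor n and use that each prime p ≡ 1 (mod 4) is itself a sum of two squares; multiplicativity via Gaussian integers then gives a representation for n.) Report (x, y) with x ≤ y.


Step 1: Factor n = 62037 = 3^2 · 61 · 113.
Step 2: Check the mod-4 condition on each prime factor: 3 ≡ 3 (mod 4), exponent 2 (must be even); 61 ≡ 1 (mod 4), exponent 1; 113 ≡ 1 (mod 4), exponent 1.
All primes ≡ 3 (mod 4) appear to even exponent (or don't appear), so by the two-squares theorem n IS expressible as a sum of two squares.
Step 3: Build a representation. Group n = k² · m with k = 3 and m = 61 · 113 = 6893 (a product of primes ≡ 1 (mod 4)); a representation of m scales to one of n via (k·x)² + (k·y)² = k²(x² + y²). Each prime p ≡ 1 (mod 4) is itself a sum of two squares; find a² by testing p − a² for a perfect square:
  61: 61 − 1² = 60, 61 − 2² = 57, 61 − 3² = 52, 61 − 4² = 45, 61 − 5² = 36 = 6² ⇒ 61 = 5² + 6².
  113: 113 − 1² = 112, 113 − 2² = 109, 113 − 3² = 104, 113 − 4² = 97, 113 − 5² = 88, 113 − 6² = 77, 113 − 7² = 64 = 8² ⇒ 113 = 7² + 8².
  Combine using the Brahmagupta–Fibonacci identity (a² + b²)(c² + d²) = (ac − bd)² + (ad + bc)² = (ac + bd)² + (ad − bc)²:
  61 · 113 = 6893: from (5² + 6²)(7² + 8²), take (5·7 − 6·8, 5·8 + 6·7) = (35 − 48, 40 + 42) = (-13, 82); dropping signs (only squares matter) gives (13, 82); check 13² + 82² = 169 + 6724 = 6893 ✓.
  Scale by k = 3: (3·13, 3·82) = (39, 246).
Step 4: Order so x ≤ y and verify: 39² + 246² = 1521 + 60516 = 62037 = n. ✓

n = 62037 = 39² + 246² (one valid representation with x ≤ y).


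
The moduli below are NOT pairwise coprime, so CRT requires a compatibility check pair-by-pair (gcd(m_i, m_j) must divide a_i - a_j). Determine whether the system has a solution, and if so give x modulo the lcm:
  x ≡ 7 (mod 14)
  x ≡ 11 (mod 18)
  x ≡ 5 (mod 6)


Moduli 14, 18, 6 are not pairwise coprime, so CRT works modulo lcm(m_i) when all pairwise compatibility conditions hold.
Pairwise compatibility: gcd(m_i, m_j) must divide a_i - a_j for every pair.
Merge one congruence at a time:
  Start: x ≡ 7 (mod 14).
  Combine with x ≡ 11 (mod 18): gcd(14, 18) = 2; 11 - 7 = 4, which IS divisible by 2, so compatible.
    Write x = 7 + 14·t and substitute into x ≡ 11 (mod 18): 14·t ≡ 11 − 7 = 4 (mod 18).
    Divide the congruence (and modulus) by g = 2: 7·t ≡ 2 (mod 9).
    The inverse of 7 mod 9 is 4 (since 7·4 = 28 = 3·9 + 1), so t ≡ 4·2 = 8 ≡ 8 (mod 9).
    Then x = 7 + 14·8 = 119, valid modulo lcm(14, 18) = 126: x ≡ 119 (mod 126).
  Combine with x ≡ 5 (mod 6): gcd(126, 6) = 6; 5 - 119 = -114, which IS divisible by 6, so compatible.
    Write x = 119 + 126·t and substitute into x ≡ 5 (mod 6): 126·t ≡ 5 − 119 = -114 (mod 6).
    Divide the congruence (and modulus) by g = 6: 21·t ≡ -19 (mod 1).
    Modulo 1 every t works; take t = 0.
    Then x = 119 + 126·0 = 119, valid modulo lcm(126, 6) = 126: x ≡ 119 (mod 126).
Verify: 119 mod 14 = 7, 119 mod 18 = 11, 119 mod 6 = 5.

x ≡ 119 (mod 126).


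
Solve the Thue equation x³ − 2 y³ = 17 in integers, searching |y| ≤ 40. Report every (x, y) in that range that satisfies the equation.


The equation is x³ - 2y³ = 17. For fixed y, x³ = 2·y³ + 17, so a solution requires the RHS to be a perfect cube.
Strategy: iterate y from -40 to 40, compute RHS = 2·y³ + 17, and check whether it is a (positive or negative) perfect cube.
Check small values of y:
  y = 0: RHS = 17 is not a perfect cube.
  y = 1: RHS = 19 is not a perfect cube.
  y = -1: RHS = 15 is not a perfect cube.
  y = 2: RHS = 33 is not a perfect cube.
  y = -2: RHS = 1 = (1)³ ⇒ x = 1 works.
  y = 3: RHS = 71 is not a perfect cube.
  y = -3: RHS = -37 is not a perfect cube.
Continuing the search up to |y| = 40 finds no further solutions beyond those listed.
Collected solutions: (1, -2).

Solutions (with |y| ≤ 40): (1, -2).


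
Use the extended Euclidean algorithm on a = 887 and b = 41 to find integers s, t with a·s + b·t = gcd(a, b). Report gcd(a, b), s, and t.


Euclidean algorithm on (887, 41) — divide until remainder is 0:
  887 = 21 · 41 + 26
  41 = 1 · 26 + 15
  26 = 1 · 15 + 11
  15 = 1 · 11 + 4
  11 = 2 · 4 + 3
  4 = 1 · 3 + 1
  3 = 3 · 1 + 0
gcd(887, 41) = 1.
Track Bezout coefficients alongside the remainders: start with r₀ = 887 = a·1 + b·0 (s = 1, t = 0) and r₁ = 41 = a·0 + b·1 (s = 0, t = 1); each new remainder r_{k+1} = r_{k-1} − q_k·r_k inherits s_{k+1} = s_{k-1} − q_k·s_k, t_{k+1} = t_{k-1} − q_k·t_k, so r_k = a·s_k + b·t_k at every step:
  q = 21: r = 26, s = 1 − 21·0 = 1, t = 0 − 21·1 = -21  (check: 887·1 + 41·(-21) = 26)
  q = 1: r = 15, s = 0 − 1·1 = -1, t = 1 − 1·(-21) = 22  (check: 887·(-1) + 41·22 = 15)
  q = 1: r = 11, s = 1 − 1·(-1) = 2, t = -21 − 1·22 = -43  (check: 887·2 + 41·(-43) = 11)
  q = 1: r = 4, s = -1 − 1·2 = -3, t = 22 − 1·(-43) = 65  (check: 887·(-3) + 41·65 = 4)
  q = 2: r = 3, s = 2 − 2·(-3) = 8, t = -43 − 2·65 = -173  (check: 887·8 + 41·(-173) = 3)
  q = 1: r = 1, s = -3 − 1·8 = -11, t = 65 − 1·(-173) = 238  (check: 887·(-11) + 41·238 = 1)
The row with r = 1 (the gcd) gives the Bezout coefficients s = -11, t = 238.
Result: 887 · (-11) + 41 · (238) = 1.

gcd(887, 41) = 1; s = -11, t = 238 (check: 887·(-11) + 41·238 = 1).


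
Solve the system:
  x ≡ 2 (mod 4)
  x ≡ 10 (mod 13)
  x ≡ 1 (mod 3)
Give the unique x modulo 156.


Moduli 4, 13, 3 are pairwise coprime; by CRT there is a unique solution modulo M = 4 · 13 · 3 = 156.
Solve pairwise, accumulating the modulus:
  Start with x ≡ 2 (mod 4).
  Combine with x ≡ 10 (mod 13): since gcd(4, 13) = 1, we get a unique residue mod 52.
    Write x = 2 + 4·t and substitute into x ≡ 10 (mod 13): 4·t ≡ 10 − 2 = 8 (mod 13).
    The inverse of 4 mod 13 is 10 (since 4·10 = 40 = 3·13 + 1), so t ≡ 10·8 = 80 ≡ 2 (mod 13).
    Then x = 2 + 4·2 = 10, valid modulo lcm(4, 13) = 52: x ≡ 10 (mod 52).
  Combine with x ≡ 1 (mod 3): since gcd(52, 3) = 1, we get a unique residue mod 156.
    Write x = 10 + 52·t and substitute into x ≡ 1 (mod 3): 52·t ≡ 1 − 10 = -9 (mod 3).
    Reduce coefficients mod 3: 1·t ≡ 0 (mod 3).
    So t ≡ 0 (mod 3).
    Then x = 10 + 52·0 = 10, valid modulo lcm(52, 3) = 156: x ≡ 10 (mod 156).
Verify: 10 mod 4 = 2 ✓, 10 mod 13 = 10 ✓, 10 mod 3 = 1 ✓.

x ≡ 10 (mod 156).


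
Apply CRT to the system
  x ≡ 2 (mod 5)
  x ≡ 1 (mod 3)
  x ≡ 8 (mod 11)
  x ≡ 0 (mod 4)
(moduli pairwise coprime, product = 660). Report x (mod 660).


Product of moduli M = 5 · 3 · 11 · 4 = 660.
Merge one congruence at a time:
  Start: x ≡ 2 (mod 5).
  Combine with x ≡ 1 (mod 3); new modulus lcm = 15.
    Write x = 2 + 5·t and substitute into x ≡ 1 (mod 3): 5·t ≡ 1 − 2 = -1 (mod 3).
    Reduce coefficients mod 3: 2·t ≡ 2 (mod 3).
    The inverse of 2 mod 3 is 2 (since 2·2 = 4 = 1·3 + 1), so t ≡ 2·2 = 4 ≡ 1 (mod 3).
    Then x = 2 + 5·1 = 7, valid modulo lcm(5, 3) = 15: x ≡ 7 (mod 15).
  Combine with x ≡ 8 (mod 11); new modulus lcm = 165.
    Write x = 7 + 15·t and substitute into x ≡ 8 (mod 11): 15·t ≡ 8 − 7 = 1 (mod 11).
    Reduce coefficients mod 11: 4·t ≡ 1 (mod 11).
    The inverse of 4 mod 11 is 3 (since 4·3 = 12 = 1·11 + 1), so t ≡ 3·1 = 3 ≡ 3 (mod 11).
    Then x = 7 + 15·3 = 52, valid modulo lcm(15, 11) = 165: x ≡ 52 (mod 165).
  Combine with x ≡ 0 (mod 4); new modulus lcm = 660.
    Write x = 52 + 165·t and substitute into x ≡ 0 (mod 4): 165·t ≡ 0 − 52 = -52 (mod 4).
    Reduce coefficients mod 4: 1·t ≡ 0 (mod 4).
    So t ≡ 0 (mod 4).
    Then x = 52 + 165·0 = 52, valid modulo lcm(165, 4) = 660: x ≡ 52 (mod 660).
Verify against each original: 52 mod 5 = 2, 52 mod 3 = 1, 52 mod 11 = 8, 52 mod 4 = 0.

x ≡ 52 (mod 660).


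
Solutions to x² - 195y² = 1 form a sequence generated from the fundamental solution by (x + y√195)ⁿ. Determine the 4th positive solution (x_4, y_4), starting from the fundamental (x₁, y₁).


Step 1: Find the fundamental solution (x₁, y₁) of x² - 195y² = 1.
  Expand √195 as a continued fraction. a₀ = ⌊√195⌋ = 13; iterate m_{k+1} = d_k·a_k − m_k, d_{k+1} = (195 − m_{k+1}²)/d_k, a_{k+1} = ⌊(a₀ + m_{k+1})/d_{k+1}⌋ (starting m₀ = 0, d₀ = 1), with convergents p_k = a_k·p_{k-1} + p_{k-2}, q_k = a_k·q_{k-1} + q_{k-2} (p₋₁ = 1, q₋₁ = 0):
  k = 0: a₀ = 13; p₀/q₀ = 13/1; p₀² − 195·q₀² = 169 − 195 = -26.
  k = 1: m = 13, d = 26, a = ⌊(13 + 13)/26⌋ = 1; p/q = (1·13 + 1)/(1·1 + 0) = 14/1; p² − 195·q² = 196 − 195 = 1.
  The first convergent with p² − 195·q² = 1 gives the fundamental solution (x₁, y₁) = (14, 1).
Step 2: Apply the recurrence (x_{n+1}, y_{n+1}) = (x₁x_n + 195y₁y_n, x₁y_n + y₁x_n) repeatedly.
  From (x_1, y_1) = (14, 1): x_2 = 14·14 + 195·1·1 = 391; y_2 = 14·1 + 1·14 = 28.
  From (x_2, y_2) = (391, 28): x_3 = 14·391 + 195·1·28 = 10934; y_3 = 14·28 + 1·391 = 783.
  From (x_3, y_3) = (10934, 783): x_4 = 14·10934 + 195·1·783 = 305761; y_4 = 14·783 + 1·10934 = 21896.
Step 3: Verify x_4² - 195·y_4² = 93489789121 - 93489789120 = 1 (should be 1). ✓

(x_1, y_1) = (14, 1); (x_4, y_4) = (305761, 21896).


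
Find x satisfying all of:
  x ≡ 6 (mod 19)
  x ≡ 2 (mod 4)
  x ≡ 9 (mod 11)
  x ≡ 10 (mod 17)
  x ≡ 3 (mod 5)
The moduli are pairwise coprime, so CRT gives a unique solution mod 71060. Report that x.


Product of moduli M = 19 · 4 · 11 · 17 · 5 = 71060.
Merge one congruence at a time:
  Start: x ≡ 6 (mod 19).
  Combine with x ≡ 2 (mod 4); new modulus lcm = 76.
    Write x = 6 + 19·t and substitute into x ≡ 2 (mod 4): 19·t ≡ 2 − 6 = -4 (mod 4).
    Reduce coefficients mod 4: 3·t ≡ 0 (mod 4).
    The inverse of 3 mod 4 is 3 (since 3·3 = 9 = 2·4 + 1), so t ≡ 3·0 = 0 ≡ 0 (mod 4).
    Then x = 6 + 19·0 = 6, valid modulo lcm(19, 4) = 76: x ≡ 6 (mod 76).
  Combine with x ≡ 9 (mod 11); new modulus lcm = 836.
    Write x = 6 + 76·t and substitute into x ≡ 9 (mod 11): 76·t ≡ 9 − 6 = 3 (mod 11).
    Reduce coefficients mod 11: 10·t ≡ 3 (mod 11).
    The inverse of 10 mod 11 is 10 (since 10·10 = 100 = 9·11 + 1), so t ≡ 10·3 = 30 ≡ 8 (mod 11).
    Then x = 6 + 76·8 = 614, valid modulo lcm(76, 11) = 836: x ≡ 614 (mod 836).
  Combine with x ≡ 10 (mod 17); new modulus lcm = 14212.
    Write x = 614 + 836·t and substitute into x ≡ 10 (mod 17): 836·t ≡ 10 − 614 = -604 (mod 17).
    Reduce coefficients mod 17: 3·t ≡ 8 (mod 17).
    The inverse of 3 mod 17 is 6 (since 3·6 = 18 = 1·17 + 1), so t ≡ 6·8 = 48 ≡ 14 (mod 17).
    Then x = 614 + 836·14 = 12318, valid modulo lcm(836, 17) = 14212: x ≡ 12318 (mod 14212).
  Combine with x ≡ 3 (mod 5); new modulus lcm = 71060.
    Write x = 12318 + 14212·t and substitute into x ≡ 3 (mod 5): 14212·t ≡ 3 − 12318 = -12315 (mod 5).
    Reduce coefficients mod 5: 2·t ≡ 0 (mod 5).
    The inverse of 2 mod 5 is 3 (since 2·3 = 6 = 1·5 + 1), so t ≡ 3·0 = 0 ≡ 0 (mod 5).
    Then x = 12318 + 14212·0 = 12318, valid modulo lcm(14212, 5) = 71060: x ≡ 12318 (mod 71060).
Verify against each original: 12318 mod 19 = 6, 12318 mod 4 = 2, 12318 mod 11 = 9, 12318 mod 17 = 10, 12318 mod 5 = 3.

x ≡ 12318 (mod 71060).


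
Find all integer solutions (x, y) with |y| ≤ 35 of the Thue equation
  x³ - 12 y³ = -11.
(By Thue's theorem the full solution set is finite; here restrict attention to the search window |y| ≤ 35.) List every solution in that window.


The equation is x³ - 12y³ = -11. For fixed y, x³ = 12·y³ − 11, so a solution requires the RHS to be a perfect cube.
Strategy: iterate y from -35 to 35, compute RHS = 12·y³ − 11, and check whether it is a (positive or negative) perfect cube.
Check small values of y:
  y = 0: RHS = -11 is not a perfect cube.
  y = 1: RHS = 1 = (1)³ ⇒ x = 1 works.
  y = -1: RHS = -23 is not a perfect cube.
  y = 2: RHS = 85 is not a perfect cube.
  y = -2: RHS = -107 is not a perfect cube.
  y = 3: RHS = 313 is not a perfect cube.
  y = -3: RHS = -335 is not a perfect cube.
Continuing the search up to |y| = 35 finds no further solutions beyond those listed.
Collected solutions: (1, 1).

Solutions (with |y| ≤ 35): (1, 1).
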